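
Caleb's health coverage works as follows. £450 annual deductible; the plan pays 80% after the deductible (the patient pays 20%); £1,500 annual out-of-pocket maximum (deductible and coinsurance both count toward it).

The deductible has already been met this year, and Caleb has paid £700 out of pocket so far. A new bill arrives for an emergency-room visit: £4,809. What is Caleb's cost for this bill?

With the deductible met, the entire £4,809 is subject to coinsurance.
Patient's 20% share of £4,809 is £961.80.
Adding £961.80 to the £700 already spent would give £1,661.80, which exceeds the £1,500 cap; the patient pays just £1,500 − £700 = £800.

£800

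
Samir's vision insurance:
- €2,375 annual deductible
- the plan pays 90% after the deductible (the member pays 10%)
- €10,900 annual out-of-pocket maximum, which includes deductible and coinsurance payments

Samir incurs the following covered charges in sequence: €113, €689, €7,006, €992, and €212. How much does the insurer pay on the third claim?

€4,889.70

#1 (€113): fully absorbed by the deductible. Cost to member: €113. OOP to date €113. Insurer: €113 − €113 = €0.
#2 (€689): fully absorbed by the deductible. Member pays €689; OOP now €802. Plan pays €689 − €689 = €0.
#3 (€7,006): deductible takes €1,573, €5,433 remains; coinsurance €5,433 × 10% = €543.30. Cost to member: €2,116.30. OOP to date €2,918.30. Plan pays €7,006 − €2,116.30 = €4,889.70.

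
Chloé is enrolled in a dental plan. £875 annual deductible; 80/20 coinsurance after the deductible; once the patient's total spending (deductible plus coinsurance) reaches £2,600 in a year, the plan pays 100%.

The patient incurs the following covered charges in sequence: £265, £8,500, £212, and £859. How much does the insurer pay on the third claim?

£169.60

Claim 1 — £265: all of it applies to the deductible. Patient owes £265 (running OOP £265). Plan pays £265 − £265 = £0.
Claim 2 — £8,500: deductible takes £610, £7,890 remains; 20% of £7,890 = £1,578. Patient owes £2,188 (running OOP £2,453). Plan pays £8,500 − £2,188 = £6,312.
Claim 3 — £212: deductible already satisfied, so patient's share is 20% × £212 = £42.40. Patient owes £42.40 (running OOP £2,495.40). Insurer: £212 − £42.40 = £169.60.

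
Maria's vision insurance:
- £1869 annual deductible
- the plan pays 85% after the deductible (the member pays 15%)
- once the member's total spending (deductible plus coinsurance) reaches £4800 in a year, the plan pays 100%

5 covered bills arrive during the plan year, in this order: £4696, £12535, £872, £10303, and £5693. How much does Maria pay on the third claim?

£130.80

Claim 1 — £4696: £1869 to deductible, leaving £2827; coinsurance £2827 × 15% = £424.05. Member owes £2293.05 (running OOP £2293.05).
Claim 2 — £12535: deductible already satisfied, so member's share is 15% × £12535 = £1880.25. Cost to member: £1880.25. OOP to date £4173.30.
Claim 3 — £872: deductible already satisfied, so member's share is 15% × £872 = £130.80. Cost to member: £130.80. OOP to date £4304.10.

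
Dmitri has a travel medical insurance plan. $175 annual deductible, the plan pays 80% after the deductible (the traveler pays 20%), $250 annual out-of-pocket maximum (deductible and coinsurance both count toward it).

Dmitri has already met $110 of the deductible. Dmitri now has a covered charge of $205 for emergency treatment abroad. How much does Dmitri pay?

$93

$110 of the $175 deductible is already met, leaving $65.
That leaves $205 − $65 = $140 for coinsurance.
20% of $140 = $28 falls to the traveler.
That puts the traveler's cost at $65 + $28 = $93 before any cap.
Year-to-date out-of-pocket becomes $110 + $93 = $203, still under the $250 maximum, so no cap applies.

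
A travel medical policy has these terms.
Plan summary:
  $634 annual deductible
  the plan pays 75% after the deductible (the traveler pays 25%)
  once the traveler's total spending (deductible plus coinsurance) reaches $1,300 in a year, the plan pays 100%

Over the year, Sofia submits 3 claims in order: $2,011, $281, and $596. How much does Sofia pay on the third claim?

$149

Claim 1 — $2,011: deductible takes $634, $1,377 remains; traveler's 25% is $344.25. Traveler owes $978.25 (running OOP $978.25).
Claim 2 — $281: deductible already satisfied, so traveler's share is 25% × $281 = $70.25. Traveler owes $70.25 (running OOP $1,048.50).
Claim 3 — $596: 25% coinsurance on $596 = $149. Traveler owes $149 (running OOP $1,197.50).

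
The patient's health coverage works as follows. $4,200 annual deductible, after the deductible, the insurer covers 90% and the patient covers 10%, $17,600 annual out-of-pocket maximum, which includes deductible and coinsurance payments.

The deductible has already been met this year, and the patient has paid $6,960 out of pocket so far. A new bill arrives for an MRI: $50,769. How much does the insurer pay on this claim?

The deductible is already satisfied, so the full bill goes to coinsurance.
Coinsurance: $50,769 × 10% = $5,076.90.
Year-to-date out-of-pocket becomes $6,960 + $5,076.90 = $12,036.90, still under the $17,600 maximum, so no cap applies.
Insurer pays the balance: $50,769 − $5,076.90 = $45,692.10.

$45,692.10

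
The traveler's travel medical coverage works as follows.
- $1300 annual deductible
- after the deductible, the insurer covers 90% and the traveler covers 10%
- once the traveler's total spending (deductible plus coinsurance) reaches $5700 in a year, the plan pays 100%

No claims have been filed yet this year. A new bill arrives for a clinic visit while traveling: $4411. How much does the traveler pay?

$1611.10

Nothing has been paid toward the $1300 deductible, so the first $1300 of this charge is applied there.
That leaves $4411 − $1300 = $3111 for coinsurance.
10% of $3111 = $311.10 falls to the traveler.
So the traveler owes $1300 + $311.10 = $1611.10 before any cap.
Year-to-date out-of-pocket becomes $0 + $1611.10 = $1611.10, still under the $5700 maximum, so no cap applies.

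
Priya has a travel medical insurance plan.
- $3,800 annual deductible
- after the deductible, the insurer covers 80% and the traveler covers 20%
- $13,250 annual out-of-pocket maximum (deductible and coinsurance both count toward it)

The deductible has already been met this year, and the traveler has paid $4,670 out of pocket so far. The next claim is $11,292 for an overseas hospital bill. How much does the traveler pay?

With the deductible met, the entire $11,292 is subject to coinsurance.
20% of $11,292 = $2,258.40 falls to the traveler.
Year-to-date out-of-pocket becomes $4,670 + $2,258.40 = $6,928.40, still under the $13,250 maximum, so no cap applies.

$2,258.40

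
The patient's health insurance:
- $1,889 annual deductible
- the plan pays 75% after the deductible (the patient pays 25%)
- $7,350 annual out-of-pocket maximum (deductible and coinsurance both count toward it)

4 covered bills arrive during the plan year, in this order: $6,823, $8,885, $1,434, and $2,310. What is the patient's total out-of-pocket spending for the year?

$6,279.75

#1 ($6,823): deductible takes $1,889, $4,934 remains; patient's 25% is $1,233.50. Cost to patient: $3,122.50. OOP to date $3,122.50.
#2 ($8,885): deductible met; 25% of $8,885 = $2,221.25. Patient pays $2,221.25; OOP now $5,343.75.
#3 ($1,434): deductible met; 25% of $1,434 = $358.50. Patient owes $358.50 (running OOP $5,702.25).
#4 ($2,310): deductible already satisfied, so patient's share is 25% × $2,310 = $577.50. Patient pays $577.50; OOP now $6,279.75.
Total paid by the patient: $3,122.50 + $2,221.25 + $358.50 + $577.50 = $6,279.75.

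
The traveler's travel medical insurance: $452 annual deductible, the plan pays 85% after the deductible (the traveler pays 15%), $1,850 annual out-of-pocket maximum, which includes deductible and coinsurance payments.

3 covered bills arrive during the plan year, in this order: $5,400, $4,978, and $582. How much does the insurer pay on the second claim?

$4,322.20

Claim 1 ($5,400): deductible takes $452, $4,948 remains; 15% of $4,948 = $742.20. Traveler owes $1,194.20 (running OOP $1,194.20). Plan pays $5,400 − $1,194.20 = $4,205.80.
Claim 2 ($4,978): deductible already satisfied, so traveler's share is 15% × $4,978 = $746.70. That would push OOP to $1,940.90, over the $1,850 cap, so traveler pays $1,850 − $1,194.20 = $655.80. Plan pays $4,978 − $655.80 = $4,322.20.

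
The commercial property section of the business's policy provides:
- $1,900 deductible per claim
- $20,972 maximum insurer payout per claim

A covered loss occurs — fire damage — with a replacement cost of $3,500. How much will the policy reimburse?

After the deductible, $3,500 − $1,900 = $1,600 remains.
$1,600 is within the $20,972 limit, so the insurer pays $1,600.

$1,600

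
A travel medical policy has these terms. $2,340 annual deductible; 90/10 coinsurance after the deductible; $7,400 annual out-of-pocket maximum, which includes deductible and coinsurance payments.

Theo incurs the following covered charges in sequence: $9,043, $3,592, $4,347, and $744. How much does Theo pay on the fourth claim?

#1 ($9,043): $2,340 finishes the deductible; $6,703 goes to coinsurance; 10% of $6,703 = $670.30. Cost to traveler: $3,010.30. OOP to date $3,010.30.
#2 ($3,592): 10% coinsurance on $3,592 = $359.20. Cost to traveler: $359.20. OOP to date $3,369.50.
#3 ($4,347): 10% coinsurance on $4,347 = $434.70. Traveler pays $434.70; OOP now $3,804.20.
#4 ($744): 10% coinsurance on $744 = $74.40. Cost to traveler: $74.40. OOP to date $3,878.60.

$74.40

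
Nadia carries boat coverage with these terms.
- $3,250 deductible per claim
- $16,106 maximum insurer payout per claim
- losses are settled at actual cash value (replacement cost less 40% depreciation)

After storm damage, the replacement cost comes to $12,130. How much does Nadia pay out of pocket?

$8,102

Actual cash value after 40% depreciation: $12,130 × 60% = $7,278.
Less the $3,250 deductible: $7,278 − $3,250 = $4,028.
$4,028 ≤ $16,106, so the limit doesn't bind; insurer pays $4,028.
Out of pocket: $12,130 − $4,028 = $8,102.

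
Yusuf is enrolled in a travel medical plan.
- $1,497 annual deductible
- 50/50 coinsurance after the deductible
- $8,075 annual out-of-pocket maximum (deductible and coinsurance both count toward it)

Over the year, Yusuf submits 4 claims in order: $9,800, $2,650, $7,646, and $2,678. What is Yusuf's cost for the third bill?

Bill 1, $9,800: $1,497 finishes the deductible; $8,303 goes to coinsurance; traveler's 50% is $4,151.50. Traveler pays $5,648.50; OOP now $5,648.50.
Bill 2, $2,650: deductible already satisfied, so traveler's share is 50% × $2,650 = $1,325. Traveler owes $1,325 (running OOP $6,973.50).
Bill 3, $7,646: deductible met; 50% of $7,646 = $3,823. OOP would hit $10,796.50 > $8,075, so the cap limits the traveler to $8,075 − $6,973.50 = $1,101.50.

$1,101.50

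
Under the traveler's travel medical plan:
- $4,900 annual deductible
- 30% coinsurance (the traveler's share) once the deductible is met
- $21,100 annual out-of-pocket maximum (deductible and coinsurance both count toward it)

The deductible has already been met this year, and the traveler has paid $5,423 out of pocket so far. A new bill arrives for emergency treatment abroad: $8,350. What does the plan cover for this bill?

$5,845

With the deductible met, the entire $8,350 is subject to coinsurance.
30% of $8,350 = $2,505 falls to the traveler.
Year-to-date out-of-pocket becomes $5,423 + $2,505 = $7,928, still under the $21,100 maximum, so no cap applies.
The plan picks up $8,350 − $2,505 = $5,845.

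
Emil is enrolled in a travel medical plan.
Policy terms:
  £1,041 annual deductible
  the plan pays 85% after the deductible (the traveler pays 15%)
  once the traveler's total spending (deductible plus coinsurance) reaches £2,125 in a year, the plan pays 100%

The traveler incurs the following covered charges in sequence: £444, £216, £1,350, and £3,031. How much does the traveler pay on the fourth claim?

Claim 1 — £444: all of it applies to the deductible. Cost to traveler: £444. OOP to date £444.
Claim 2 — £216: fully absorbed by the deductible. Traveler owes £216 (running OOP £660).
Claim 3 — £1,350: £381 finishes the deductible; £969 goes to coinsurance; traveler's 15% is £145.35. Cost to traveler: £526.35. OOP to date £1,186.35.
Claim 4 — £3,031: deductible already satisfied, so traveler's share is 15% × £3,031 = £454.65. Traveler owes £454.65 (running OOP £1,641).

£454.65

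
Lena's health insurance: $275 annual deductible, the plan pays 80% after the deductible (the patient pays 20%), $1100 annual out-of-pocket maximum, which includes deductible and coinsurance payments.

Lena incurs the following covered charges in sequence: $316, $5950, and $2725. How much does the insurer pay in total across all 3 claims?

Claim 1 — $316: $275 to deductible, leaving $41; 20% of $41 = $8.20. Cost to patient: $283.20. OOP to date $283.20. Insurer: $316 − $283.20 = $32.80.
Claim 2 — $5950: 20% coinsurance on $5950 = $1190. Adding that to $283.20 gives $1473.20, past the $1100 cap; patient pays only $1100 − $283.20 = $816.80. Insurer: $5950 − $816.80 = $5133.20.
Claim 3 — $2725: deductible already satisfied, so patient's share is 20% × $2725 = $545. Adding that to $1100 gives $1645, past the $1100 cap; patient pays only $1100 − $1100 = $0. Plan pays $2725 − $0 = $2725.
Insurer total = bills − patient's total = $8991 − $1100 = $7891.

$7891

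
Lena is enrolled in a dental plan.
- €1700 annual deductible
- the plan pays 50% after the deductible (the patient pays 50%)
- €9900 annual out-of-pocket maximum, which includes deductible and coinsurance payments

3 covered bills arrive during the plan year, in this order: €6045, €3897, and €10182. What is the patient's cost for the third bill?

Bill 1, €6045: €1700 finishes the deductible; €4345 goes to coinsurance; patient's 50% is €2172.50. Cost to patient: €3872.50. OOP to date €3872.50.
Bill 2, €3897: 50% coinsurance on €3897 = €1948.50. Cost to patient: €1948.50. OOP to date €5821.
Bill 3, €10182: 50% coinsurance on €10182 = €5091. That would push OOP to €10912, over the €9900 cap, so patient pays €9900 − €5821 = €4079.

€4079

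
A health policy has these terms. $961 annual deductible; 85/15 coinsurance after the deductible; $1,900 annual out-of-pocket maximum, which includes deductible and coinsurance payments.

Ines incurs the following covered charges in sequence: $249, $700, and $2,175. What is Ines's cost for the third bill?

Claim 1 — $249: fully absorbed by the deductible. Cost to patient: $249. OOP to date $249.
Claim 2 — $700: fully absorbed by the deductible. Cost to patient: $700. OOP to date $949.
Claim 3 — $2,175: $12 to deductible, leaving $2,163; coinsurance $2,163 × 15% = $324.45. Patient pays $336.45; OOP now $1,285.45.

$336.45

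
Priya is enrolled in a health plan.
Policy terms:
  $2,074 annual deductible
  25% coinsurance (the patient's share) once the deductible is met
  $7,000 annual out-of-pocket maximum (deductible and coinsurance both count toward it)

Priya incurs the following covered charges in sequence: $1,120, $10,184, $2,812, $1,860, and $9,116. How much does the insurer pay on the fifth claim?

Claim 1 — $1,120: fully absorbed by the deductible. Patient pays $1,120; OOP now $1,120. Insurer: $1,120 − $1,120 = $0.
Claim 2 — $10,184: $954 to deductible, leaving $9,230; patient's 25% is $2,307.50. Patient pays $3,261.50; OOP now $4,381.50. Insurer: $10,184 − $3,261.50 = $6,922.50.
Claim 3 — $2,812: deductible already satisfied, so patient's share is 25% × $2,812 = $703. Patient pays $703; OOP now $5,084.50. Plan pays $2,812 − $703 = $2,109.
Claim 4 — $1,860: deductible already satisfied, so patient's share is 25% × $1,860 = $465. Patient owes $465 (running OOP $5,549.50). Insurer: $1,860 − $465 = $1,395.
Claim 5 — $9,116: deductible met; 25% of $9,116 = $2,279. That would push OOP to $7,828.50, over the $7,000 cap, so patient pays $7,000 − $5,549.50 = $1,450.50. Plan pays $9,116 − $1,450.50 = $7,665.50.

$7,665.50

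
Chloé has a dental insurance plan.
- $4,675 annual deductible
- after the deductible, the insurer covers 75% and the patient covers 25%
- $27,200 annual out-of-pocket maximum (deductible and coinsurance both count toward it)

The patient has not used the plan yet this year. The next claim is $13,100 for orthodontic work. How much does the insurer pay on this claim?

$6,318.75

The full $4,675 deductible is still open; $4,675 of this bill applies to it.
After the $4,675 deductible portion, $13,100 − $4,675 = $8,425 is subject to coinsurance.
Coinsurance: $8,425 × 25% = $2,106.25.
Patient responsibility before any cap: $4,675 + $2,106.25 = $6,781.25.
Cumulative spending $0 + $6,781.25 = $6,781.25 stays under the $27,200 maximum.
The plan picks up $13,100 − $6,781.25 = $6,318.75.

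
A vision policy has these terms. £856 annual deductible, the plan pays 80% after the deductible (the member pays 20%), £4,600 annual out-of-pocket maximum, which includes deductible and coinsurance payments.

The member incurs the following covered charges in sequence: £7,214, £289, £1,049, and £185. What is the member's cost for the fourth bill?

£37

Claim 1 — £7,214: £856 to deductible, leaving £6,358; member's 20% is £1,271.60. Cost to member: £2,127.60. OOP to date £2,127.60.
Claim 2 — £289: deductible already satisfied, so member's share is 20% × £289 = £57.80. Member pays £57.80; OOP now £2,185.40.
Claim 3 — £1,049: 20% coinsurance on £1,049 = £209.80. Cost to member: £209.80. OOP to date £2,395.20.
Claim 4 — £185: 20% coinsurance on £185 = £37. Cost to member: £37. OOP to date £2,432.20.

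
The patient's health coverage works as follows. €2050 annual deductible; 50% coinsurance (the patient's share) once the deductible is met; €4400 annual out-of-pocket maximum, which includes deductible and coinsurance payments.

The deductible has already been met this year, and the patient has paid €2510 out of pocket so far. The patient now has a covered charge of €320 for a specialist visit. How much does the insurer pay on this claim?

The deductible is already satisfied, so the full bill goes to coinsurance.
Patient's 50% share of €320 is €160.
Year-to-date out-of-pocket becomes €2510 + €160 = €2670, still under the €4400 maximum, so no cap applies.
Insurer pays the balance: €320 − €160 = €160.

€160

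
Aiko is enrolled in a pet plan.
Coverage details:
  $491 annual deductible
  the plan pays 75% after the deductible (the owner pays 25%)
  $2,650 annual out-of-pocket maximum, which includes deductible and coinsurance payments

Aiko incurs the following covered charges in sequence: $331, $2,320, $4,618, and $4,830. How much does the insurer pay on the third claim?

$3,463.50

Bill 1, $331: all of it applies to the deductible. Owner owes $331 (running OOP $331). Insurer: $331 − $331 = $0.
Bill 2, $2,320: deductible takes $160, $2,160 remains; 25% of $2,160 = $540. Owner owes $700 (running OOP $1,031). Plan pays $2,320 − $700 = $1,620.
Bill 3, $4,618: deductible met; 25% of $4,618 = $1,154.50. Owner owes $1,154.50 (running OOP $2,185.50). Insurer: $4,618 − $1,154.50 = $3,463.50.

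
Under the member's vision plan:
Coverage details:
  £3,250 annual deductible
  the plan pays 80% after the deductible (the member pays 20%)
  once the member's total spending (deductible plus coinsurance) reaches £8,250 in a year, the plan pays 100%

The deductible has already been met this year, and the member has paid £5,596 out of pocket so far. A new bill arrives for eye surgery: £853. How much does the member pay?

The deductible is already satisfied, so the full bill goes to coinsurance.
20% of £853 = £170.60 falls to the member.
Total out-of-pocket so far would be £5,596 + £170.60 = £5,766.60, below the £8,250 cap — no reduction.

£170.60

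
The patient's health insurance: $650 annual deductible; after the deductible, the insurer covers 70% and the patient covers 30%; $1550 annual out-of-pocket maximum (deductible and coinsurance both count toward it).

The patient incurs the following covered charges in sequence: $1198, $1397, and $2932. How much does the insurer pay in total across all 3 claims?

Claim 1 — $1198: $650 finishes the deductible; $548 goes to coinsurance; coinsurance $548 × 30% = $164.40. Cost to patient: $814.40. OOP to date $814.40. Insurer: $1198 − $814.40 = $383.60.
Claim 2 — $1397: 30% coinsurance on $1397 = $419.10. Cost to patient: $419.10. OOP to date $1233.50. Insurer: $1397 − $419.10 = $977.90.
Claim 3 — $2932: deductible met; 30% of $2932 = $879.60. That would push OOP to $2113.10, over the $1550 cap, so patient pays $1550 − $1233.50 = $316.50. Plan pays $2932 − $316.50 = $2615.50.
Insurer total: $383.60 + $977.90 + $2615.50 = $3977.

$3977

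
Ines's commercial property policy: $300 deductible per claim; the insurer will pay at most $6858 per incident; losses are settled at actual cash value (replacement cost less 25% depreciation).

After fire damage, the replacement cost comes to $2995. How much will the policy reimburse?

Actual cash value after 25% depreciation: $2995 × 75% = $2246.25.
Subtract the deductible: $2246.25 − $300 = $1946.25.
$1946.25 is within the $6858 limit, so the insurer pays $1946.25.

$1946.25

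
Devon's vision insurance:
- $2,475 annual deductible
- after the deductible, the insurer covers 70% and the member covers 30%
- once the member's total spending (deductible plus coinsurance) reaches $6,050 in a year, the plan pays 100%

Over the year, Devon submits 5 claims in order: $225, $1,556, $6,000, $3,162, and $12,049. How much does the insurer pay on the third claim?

$3,714.20

#1 ($225): entire amount goes to the deductible. Member pays $225; OOP now $225. Plan pays $225 − $225 = $0.
#2 ($1,556): fully absorbed by the deductible. Member pays $1,556; OOP now $1,781. Insurer: $1,556 − $1,556 = $0.
#3 ($6,000): $694 finishes the deductible; $5,306 goes to coinsurance; coinsurance $5,306 × 30% = $1,591.80. Member owes $2,285.80 (running OOP $4,066.80). Plan pays $6,000 − $2,285.80 = $3,714.20.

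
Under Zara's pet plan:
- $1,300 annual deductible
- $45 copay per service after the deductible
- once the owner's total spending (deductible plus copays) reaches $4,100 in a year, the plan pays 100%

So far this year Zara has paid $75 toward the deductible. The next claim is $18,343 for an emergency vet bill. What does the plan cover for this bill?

$17,073

Remaining deductible: $1,300 − $75 = $1,225.
The remaining $17,118 (= $18,343 − $1,225) moves to the copay.
Copay on this service: $45.
So the owner owes $1,225 + $45 = $1,270 before any cap.
Cumulative spending $75 + $1,270 = $1,345 stays under the $4,100 maximum.
Insurer pays the balance: $18,343 − $1,270 = $17,073.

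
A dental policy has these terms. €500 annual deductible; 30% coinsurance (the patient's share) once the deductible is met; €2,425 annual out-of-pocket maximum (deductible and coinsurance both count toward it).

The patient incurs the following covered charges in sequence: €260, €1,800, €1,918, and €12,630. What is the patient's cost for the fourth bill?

€881.60

Claim 1 (€260): fully absorbed by the deductible. Patient pays €260; OOP now €260.
Claim 2 (€1,800): €240 finishes the deductible; €1,560 goes to coinsurance; coinsurance €1,560 × 30% = €468. Patient pays €708; OOP now €968.
Claim 3 (€1,918): deductible already satisfied, so patient's share is 30% × €1,918 = €575.40. Patient pays €575.40; OOP now €1,543.40.
Claim 4 (€12,630): deductible met; 30% of €12,630 = €3,789. That would push OOP to €5,332.40, over the €2,425 cap, so patient pays €2,425 − €1,543.40 = €881.60.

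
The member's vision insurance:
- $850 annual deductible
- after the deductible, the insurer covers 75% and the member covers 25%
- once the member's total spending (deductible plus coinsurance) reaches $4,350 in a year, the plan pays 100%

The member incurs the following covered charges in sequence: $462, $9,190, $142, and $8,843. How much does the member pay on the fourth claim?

#1 ($462): all of it applies to the deductible. Cost to member: $462. OOP to date $462.
#2 ($9,190): $388 finishes the deductible; $8,802 goes to coinsurance; 25% of $8,802 = $2,200.50. Member owes $2,588.50 (running OOP $3,050.50).
#3 ($142): deductible already satisfied, so member's share is 25% × $142 = $35.50. Member pays $35.50; OOP now $3,086.
#4 ($8,843): deductible already satisfied, so member's share is 25% × $8,843 = $2,210.75. OOP would hit $5,296.75 > $4,350, so the cap limits the member to $4,350 − $3,086 = $1,264.

$1,264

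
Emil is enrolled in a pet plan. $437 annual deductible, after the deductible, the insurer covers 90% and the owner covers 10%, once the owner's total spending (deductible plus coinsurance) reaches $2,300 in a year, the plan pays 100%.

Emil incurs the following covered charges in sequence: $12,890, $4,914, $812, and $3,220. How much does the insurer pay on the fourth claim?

$3,174.90

#1 ($12,890): $437 finishes the deductible; $12,453 goes to coinsurance; coinsurance $12,453 × 10% = $1,245.30. Owner owes $1,682.30 (running OOP $1,682.30). Insurer: $12,890 − $1,682.30 = $11,207.70.
#2 ($4,914): deductible already satisfied, so owner's share is 10% × $4,914 = $491.40. Owner pays $491.40; OOP now $2,173.70. Insurer: $4,914 − $491.40 = $4,422.60.
#3 ($812): deductible met; 10% of $812 = $81.20. Owner pays $81.20; OOP now $2,254.90. Insurer: $812 − $81.20 = $730.80.
#4 ($3,220): 10% coinsurance on $3,220 = $322. Adding that to $2,254.90 gives $2,576.90, past the $2,300 cap; owner pays only $2,300 − $2,254.90 = $45.10. Insurer: $3,220 − $45.10 = $3,174.90.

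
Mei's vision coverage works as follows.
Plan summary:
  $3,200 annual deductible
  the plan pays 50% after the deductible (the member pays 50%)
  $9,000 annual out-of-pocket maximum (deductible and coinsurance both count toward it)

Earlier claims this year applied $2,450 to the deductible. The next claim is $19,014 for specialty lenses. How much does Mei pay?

$6,550

$2,450 of the $3,200 deductible is already met, leaving $750.
After the $750 deductible portion, $19,014 − $750 = $18,264 is subject to coinsurance.
50% of $18,264 = $9,132 falls to the member.
So the member owes $750 + $9,132 = $9,882 before any cap.
That would bring total out-of-pocket to $12,332, past the $9,000 cap. The member is capped at $9,000 − $2,450 = $6,550 on this claim.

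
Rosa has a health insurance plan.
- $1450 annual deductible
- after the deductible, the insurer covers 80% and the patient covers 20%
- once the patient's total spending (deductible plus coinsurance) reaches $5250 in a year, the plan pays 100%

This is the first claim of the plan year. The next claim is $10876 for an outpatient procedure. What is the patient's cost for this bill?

$3335.20

The full $1450 deductible is still open; $1450 of this bill applies to it.
The remaining $9426 (= $10876 − $1450) moves to coinsurance.
Patient's 20% share of $9426 is $1885.20.
That puts the patient's cost at $1450 + $1885.20 = $3335.20 before any cap.
Cumulative spending $0 + $3335.20 = $3335.20 stays under the $5250 maximum.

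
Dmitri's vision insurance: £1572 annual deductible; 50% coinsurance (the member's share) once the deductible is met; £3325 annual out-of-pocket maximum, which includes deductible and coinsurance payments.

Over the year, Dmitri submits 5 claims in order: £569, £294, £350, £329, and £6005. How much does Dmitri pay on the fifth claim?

£1783

Claim 1 — £569: fully absorbed by the deductible. Cost to member: £569. OOP to date £569.
Claim 2 — £294: entire amount goes to the deductible. Member owes £294 (running OOP £863).
Claim 3 — £350: entire amount goes to the deductible. Member pays £350; OOP now £1213.
Claim 4 — £329: fully absorbed by the deductible. Member pays £329; OOP now £1542.
Claim 5 — £6005: deductible takes £30, £5975 remains; member's 50% is £2987.50. Claim cost before the cap: £30 + £2987.50 = £3017.50. OOP would hit £4559.50 > £3325, so the cap limits the member to £3325 − £1542 = £1783.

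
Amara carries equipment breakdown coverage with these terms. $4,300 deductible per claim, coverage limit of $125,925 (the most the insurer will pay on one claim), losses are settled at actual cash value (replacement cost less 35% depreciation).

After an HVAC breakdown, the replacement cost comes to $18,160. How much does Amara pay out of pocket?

$10,656

At 35% depreciation, ACV = $18,160 − $6,356 = $11,804.
Less the $4,300 deductible: $11,804 − $4,300 = $7,504.
$7,504 is within the $125,925 limit, so the insurer pays $7,504.
Out of pocket: $18,160 − $7,504 = $10,656.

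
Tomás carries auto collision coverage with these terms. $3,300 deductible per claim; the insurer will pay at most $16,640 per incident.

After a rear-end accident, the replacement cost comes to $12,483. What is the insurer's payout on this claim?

After the deductible, $12,483 − $3,300 = $9,183 remains.
$9,183 is within the $16,640 limit, so the insurer pays $9,183.

$9,183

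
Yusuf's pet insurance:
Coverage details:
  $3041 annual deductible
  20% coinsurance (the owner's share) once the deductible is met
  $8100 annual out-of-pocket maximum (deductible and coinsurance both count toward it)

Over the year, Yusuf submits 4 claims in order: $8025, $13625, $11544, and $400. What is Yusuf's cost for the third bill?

#1 ($8025): $3041 to deductible, leaving $4984; owner's 20% is $996.80. Cost to owner: $4037.80. OOP to date $4037.80.
#2 ($13625): 20% coinsurance on $13625 = $2725. Owner owes $2725 (running OOP $6762.80).
#3 ($11544): deductible already satisfied, so owner's share is 20% × $11544 = $2308.80. OOP would hit $9071.60 > $8100, so the cap limits the owner to $8100 − $6762.80 = $1337.20.

$1337.20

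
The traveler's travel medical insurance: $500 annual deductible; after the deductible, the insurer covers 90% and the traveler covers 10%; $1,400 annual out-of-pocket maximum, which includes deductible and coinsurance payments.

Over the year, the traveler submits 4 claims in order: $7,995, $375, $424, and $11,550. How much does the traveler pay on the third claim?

#1 ($7,995): $500 finishes the deductible; $7,495 goes to coinsurance; traveler's 10% is $749.50. Traveler owes $1,249.50 (running OOP $1,249.50).
#2 ($375): 10% coinsurance on $375 = $37.50. Traveler pays $37.50; OOP now $1,287.
#3 ($424): deductible met; 10% of $424 = $42.40. Traveler owes $42.40 (running OOP $1,329.40).

$42.40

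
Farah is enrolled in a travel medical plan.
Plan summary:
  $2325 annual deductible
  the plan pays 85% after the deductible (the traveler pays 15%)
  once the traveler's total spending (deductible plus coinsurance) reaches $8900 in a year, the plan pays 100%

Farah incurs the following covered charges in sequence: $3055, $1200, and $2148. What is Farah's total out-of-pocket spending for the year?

Bill 1, $3055: deductible takes $2325, $730 remains; coinsurance $730 × 15% = $109.50. Cost to traveler: $2434.50. OOP to date $2434.50.
Bill 2, $1200: 15% coinsurance on $1200 = $180. Traveler pays $180; OOP now $2614.50.
Bill 3, $2148: 15% coinsurance on $2148 = $322.20. Traveler owes $322.20 (running OOP $2936.70).
Summing the traveler's payments: $2434.50 + $180 + $322.20 = $2936.70.

$2936.70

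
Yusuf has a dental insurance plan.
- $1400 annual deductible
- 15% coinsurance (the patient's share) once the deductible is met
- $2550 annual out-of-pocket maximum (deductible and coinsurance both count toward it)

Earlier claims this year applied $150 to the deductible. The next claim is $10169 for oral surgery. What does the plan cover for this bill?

$7769

Deductible still to meet: $1400 − $150 = $1250.
After the $1250 deductible portion, $10169 − $1250 = $8919 is subject to coinsurance.
Patient's 15% share of $8919 is $1337.85.
Patient responsibility before any cap: $1250 + $1337.85 = $2587.85.
Year-to-date out-of-pocket would reach $150 + $2587.85 = $2737.85, above the $2550 maximum, so the patient pays only $2550 − $150 = $2400.
The insurer covers the remainder: $10169 − $2400 = $7769.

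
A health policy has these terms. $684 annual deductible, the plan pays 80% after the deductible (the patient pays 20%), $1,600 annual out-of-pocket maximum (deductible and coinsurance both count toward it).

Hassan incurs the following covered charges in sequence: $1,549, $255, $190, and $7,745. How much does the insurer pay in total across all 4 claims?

Bill 1, $1,549: deductible takes $684, $865 remains; patient's 20% is $173. Patient pays $857; OOP now $857. Insurer: $1,549 − $857 = $692.
Bill 2, $255: deductible already satisfied, so patient's share is 20% × $255 = $51. Cost to patient: $51. OOP to date $908. Plan pays $255 − $51 = $204.
Bill 3, $190: 20% coinsurance on $190 = $38. Patient owes $38 (running OOP $946). Insurer: $190 − $38 = $152.
Bill 4, $7,745: deductible met; 20% of $7,745 = $1,549. OOP would hit $2,495 > $1,600, so the cap limits the patient to $1,600 − $946 = $654. Insurer: $7,745 − $654 = $7,091.
Insurer total: $692 + $204 + $152 + $7,091 = $8,139.

$8,139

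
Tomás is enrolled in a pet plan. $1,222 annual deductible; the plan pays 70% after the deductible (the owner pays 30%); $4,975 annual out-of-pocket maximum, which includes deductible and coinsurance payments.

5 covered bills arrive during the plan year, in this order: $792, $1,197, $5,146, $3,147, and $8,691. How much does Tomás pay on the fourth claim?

$944.10

Claim 1 — $792: entire amount goes to the deductible. Owner owes $792 (running OOP $792).
Claim 2 — $1,197: $430 finishes the deductible; $767 goes to coinsurance; coinsurance $767 × 30% = $230.10. Owner owes $660.10 (running OOP $1,452.10).
Claim 3 — $5,146: deductible already satisfied, so owner's share is 30% × $5,146 = $1,543.80. Owner pays $1,543.80; OOP now $2,995.90.
Claim 4 — $3,147: deductible already satisfied, so owner's share is 30% × $3,147 = $944.10. Owner owes $944.10 (running OOP $3,940).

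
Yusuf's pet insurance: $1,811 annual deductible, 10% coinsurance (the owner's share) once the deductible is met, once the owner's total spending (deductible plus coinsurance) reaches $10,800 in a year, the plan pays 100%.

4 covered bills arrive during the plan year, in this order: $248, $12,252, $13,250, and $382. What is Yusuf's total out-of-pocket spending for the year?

Claim 1 — $248: all of it applies to the deductible. Cost to owner: $248. OOP to date $248.
Claim 2 — $12,252: $1,563 finishes the deductible; $10,689 goes to coinsurance; 10% of $10,689 = $1,068.90. Owner owes $2,631.90 (running OOP $2,879.90).
Claim 3 — $13,250: deductible already satisfied, so owner's share is 10% × $13,250 = $1,325. Owner owes $1,325 (running OOP $4,204.90).
Claim 4 — $382: 10% coinsurance on $382 = $38.20. Owner owes $38.20 (running OOP $4,243.10).
Total paid by the owner: $248 + $2,631.90 + $1,325 + $38.20 = $4,243.10.

$4,243.10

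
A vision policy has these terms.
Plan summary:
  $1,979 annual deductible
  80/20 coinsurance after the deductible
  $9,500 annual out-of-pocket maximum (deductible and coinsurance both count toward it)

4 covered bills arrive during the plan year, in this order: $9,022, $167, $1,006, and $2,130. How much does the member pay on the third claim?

Claim 1 ($9,022): deductible takes $1,979, $7,043 remains; 20% of $7,043 = $1,408.60. Member owes $3,387.60 (running OOP $3,387.60).
Claim 2 ($167): deductible met; 20% of $167 = $33.40. Cost to member: $33.40. OOP to date $3,421.
Claim 3 ($1,006): deductible already satisfied, so member's share is 20% × $1,006 = $201.20. Cost to member: $201.20. OOP to date $3,622.20.

$201.20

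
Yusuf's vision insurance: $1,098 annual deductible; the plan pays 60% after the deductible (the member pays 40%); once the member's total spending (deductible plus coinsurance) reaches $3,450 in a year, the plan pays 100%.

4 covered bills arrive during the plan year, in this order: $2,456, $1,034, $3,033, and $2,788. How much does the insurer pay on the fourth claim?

Bill 1, $2,456: deductible takes $1,098, $1,358 remains; 40% of $1,358 = $543.20. Member pays $1,641.20; OOP now $1,641.20. Insurer: $2,456 − $1,641.20 = $814.80.
Bill 2, $1,034: 40% coinsurance on $1,034 = $413.60. Member pays $413.60; OOP now $2,054.80. Plan pays $1,034 − $413.60 = $620.40.
Bill 3, $3,033: 40% coinsurance on $3,033 = $1,213.20. Member owes $1,213.20 (running OOP $3,268). Plan pays $3,033 − $1,213.20 = $1,819.80.
Bill 4, $2,788: deductible already satisfied, so member's share is 40% × $2,788 = $1,115.20. OOP would hit $4,383.20 > $3,450, so the cap limits the member to $3,450 − $3,268 = $182. Plan pays $2,788 − $182 = $2,606.

$2,606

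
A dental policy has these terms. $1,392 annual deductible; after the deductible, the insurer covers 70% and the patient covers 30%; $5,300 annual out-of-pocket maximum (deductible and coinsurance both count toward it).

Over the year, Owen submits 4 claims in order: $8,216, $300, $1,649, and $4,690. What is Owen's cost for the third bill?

#1 ($8,216): $1,392 to deductible, leaving $6,824; patient's 30% is $2,047.20. Patient pays $3,439.20; OOP now $3,439.20.
#2 ($300): 30% coinsurance on $300 = $90. Patient owes $90 (running OOP $3,529.20).
#3 ($1,649): 30% coinsurance on $1,649 = $494.70. Patient pays $494.70; OOP now $4,023.90.

$494.70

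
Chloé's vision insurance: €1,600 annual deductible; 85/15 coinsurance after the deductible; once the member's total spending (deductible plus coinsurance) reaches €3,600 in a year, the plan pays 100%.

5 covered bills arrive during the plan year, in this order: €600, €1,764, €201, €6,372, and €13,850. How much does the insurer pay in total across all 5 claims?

€19,187

Claim 1 (€600): all of it applies to the deductible. Member owes €600 (running OOP €600). Insurer: €600 − €600 = €0.
Claim 2 (€1,764): €1,000 finishes the deductible; €764 goes to coinsurance; 15% of €764 = €114.60. Member pays €1,114.60; OOP now €1,714.60. Plan pays €1,764 − €1,114.60 = €649.40.
Claim 3 (€201): deductible already satisfied, so member's share is 15% × €201 = €30.15. Member pays €30.15; OOP now €1,744.75. Plan pays €201 − €30.15 = €170.85.
Claim 4 (€6,372): 15% coinsurance on €6,372 = €955.80. Cost to member: €955.80. OOP to date €2,700.55. Plan pays €6,372 − €955.80 = €5,416.20.
Claim 5 (€13,850): deductible met; 15% of €13,850 = €2,077.50. Adding that to €2,700.55 gives €4,778.05, past the €3,600 cap; member pays only €3,600 − €2,700.55 = €899.45. Insurer: €13,850 − €899.45 = €12,950.55.
Insurer total = bills − member's total = €22,787 − €3,600 = €19,187.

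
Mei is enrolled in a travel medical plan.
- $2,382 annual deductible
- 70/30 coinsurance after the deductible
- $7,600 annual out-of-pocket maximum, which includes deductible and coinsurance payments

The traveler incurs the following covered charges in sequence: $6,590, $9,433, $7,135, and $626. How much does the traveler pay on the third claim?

$1,125.70

#1 ($6,590): $2,382 to deductible, leaving $4,208; 30% of $4,208 = $1,262.40. Traveler pays $3,644.40; OOP now $3,644.40.
#2 ($9,433): deductible met; 30% of $9,433 = $2,829.90. Traveler owes $2,829.90 (running OOP $6,474.30).
#3 ($7,135): deductible met; 30% of $7,135 = $2,140.50. Adding that to $6,474.30 gives $8,614.80, past the $7,600 cap; traveler pays only $7,600 − $6,474.30 = $1,125.70.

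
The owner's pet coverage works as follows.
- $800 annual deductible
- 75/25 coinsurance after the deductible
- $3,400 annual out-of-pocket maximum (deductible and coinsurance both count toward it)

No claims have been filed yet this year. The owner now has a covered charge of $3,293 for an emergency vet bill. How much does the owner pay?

$1,423.25

Nothing has been paid toward the $800 deductible, so the first $800 of this charge is applied there.
After the $800 deductible portion, $3,293 − $800 = $2,493 is subject to coinsurance.
Coinsurance: $2,493 × 25% = $623.25.
So the owner owes $800 + $623.25 = $1,423.25 before any cap.
Year-to-date out-of-pocket becomes $0 + $1,423.25 = $1,423.25, still under the $3,400 maximum, so no cap applies.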